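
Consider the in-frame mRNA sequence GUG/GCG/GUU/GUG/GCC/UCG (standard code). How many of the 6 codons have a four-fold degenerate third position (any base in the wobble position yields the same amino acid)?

Codon 1 GUG (Val): third position 4-fold.
Codon 2 GCG (Ala): third position 4-fold.
Codon 3 GUU (Val): third position 4-fold.
Codon 4 GUG (Val): third position 4-fold.
Codon 5 GCC (Ala): third position 4-fold.
Codon 6 UCG (Ser): third position 4-fold.
Four-fold degenerate third positions: 6.

6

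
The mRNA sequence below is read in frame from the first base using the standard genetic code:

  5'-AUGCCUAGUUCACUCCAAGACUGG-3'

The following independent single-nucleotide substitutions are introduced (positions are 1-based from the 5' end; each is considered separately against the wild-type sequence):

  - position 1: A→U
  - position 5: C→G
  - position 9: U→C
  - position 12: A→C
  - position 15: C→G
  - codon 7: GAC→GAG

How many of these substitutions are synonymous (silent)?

Codon 1: AUG (Met) → UUG (Leu) — missense.
Codon 2: CCU (Pro) → CGU (Arg) — missense.
Codon 3: AGU (Ser) → AGC (Ser) — synonymous.
Codon 4: UCA (Ser) → UCC (Ser) — synonymous.
Codon 5: CUC (Leu) → CUG (Leu) — synonymous.
Codon 7: GAC (Asp) → GAG (Glu) — missense.
Synonymous: 3 of 6.

3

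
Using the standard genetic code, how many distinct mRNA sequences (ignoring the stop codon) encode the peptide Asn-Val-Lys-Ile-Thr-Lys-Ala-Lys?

Asn: 2 codons.
Val: 4 codons.
Lys: 2 codons.
Ile: 3 codons.
Thr: 4 codons.
Lys: 2 codons.
Ala: 4 codons.
Lys: 2 codons.
2 × 4 × 2 × 3 × 4 × 2 × 4 × 2 = 3072.

3072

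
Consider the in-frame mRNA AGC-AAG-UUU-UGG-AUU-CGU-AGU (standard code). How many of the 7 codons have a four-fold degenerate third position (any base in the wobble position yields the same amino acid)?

1

Codon 1 AGC (Ser): third position 2-fold.
Codon 2 AAG (Lys): third position 2-fold.
Codon 3 UUU (Phe): third position 2-fold.
Codon 4 UGG (Trp): third position 1-fold.
Codon 5 AUU (Ile): third position 3-fold.
Codon 6 CGU (Arg): third position 4-fold.
Codon 7 AGU (Ser): third position 2-fold.
Four-fold degenerate third positions: 1.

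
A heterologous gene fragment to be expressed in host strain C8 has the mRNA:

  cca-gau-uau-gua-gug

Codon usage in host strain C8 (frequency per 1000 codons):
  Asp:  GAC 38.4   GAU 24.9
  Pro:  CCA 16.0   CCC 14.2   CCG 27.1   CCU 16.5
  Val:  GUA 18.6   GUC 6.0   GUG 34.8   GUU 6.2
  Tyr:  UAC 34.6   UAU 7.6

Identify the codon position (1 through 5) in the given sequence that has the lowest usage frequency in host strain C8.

3

Codon 1 CCA (Pro): 16.0 per 1000.
Codon 2 GAU (Asp): 24.9 per 1000.
Codon 3 UAU (Tyr): 7.6 per 1000.
Codon 4 GUA (Val): 18.6 per 1000.
Codon 5 GUG (Val): 34.8 per 1000.
Lowest frequency is 7.6 at codon 3.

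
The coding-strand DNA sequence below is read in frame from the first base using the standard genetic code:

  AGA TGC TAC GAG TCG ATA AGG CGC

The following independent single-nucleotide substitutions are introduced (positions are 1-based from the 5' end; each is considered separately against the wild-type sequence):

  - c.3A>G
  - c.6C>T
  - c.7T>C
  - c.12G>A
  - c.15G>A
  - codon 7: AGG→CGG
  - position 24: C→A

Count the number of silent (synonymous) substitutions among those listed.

6

Codon 1: AGA (Arg) → AGG (Arg) — synonymous.
Codon 2: TGC (Cys) → TGT (Cys) — synonymous.
Codon 3: TAC (Tyr) → CAC (His) — missense.
Codon 4: GAG (Glu) → GAA (Glu) — synonymous.
Codon 5: TCG (Ser) → TCA (Ser) — synonymous.
Codon 7: AGG (Arg) → CGG (Arg) — synonymous.
Codon 8: CGC (Arg) → CGA (Arg) — synonymous.
Synonymous: 6 of 7.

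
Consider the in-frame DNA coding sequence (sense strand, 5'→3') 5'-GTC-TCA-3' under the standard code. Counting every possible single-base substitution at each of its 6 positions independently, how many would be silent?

Codon 1 (GTC, Val): 3 synonymous substitutions.
Codon 2 (TCA, Ser): 3 synonymous substitutions.
Total: 3 + 3 = 6.

6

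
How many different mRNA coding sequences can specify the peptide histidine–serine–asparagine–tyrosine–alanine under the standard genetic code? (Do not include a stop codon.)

192

His: 2 codons.
Ser: 6 codons.
Asn: 2 codons.
Tyr: 2 codons.
Ala: 4 codons.
2 × 6 × 2 × 2 × 4 = 192.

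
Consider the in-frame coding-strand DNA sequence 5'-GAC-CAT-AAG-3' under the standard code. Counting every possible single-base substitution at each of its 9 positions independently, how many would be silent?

Codon 1 (GAC, Asp): 1 synonymous substitution.
Codon 2 (CAT, His): 1 synonymous substitution.
Codon 3 (AAG, Lys): 1 synonymous substitution.
Total: 1 + 1 + 1 = 3.

3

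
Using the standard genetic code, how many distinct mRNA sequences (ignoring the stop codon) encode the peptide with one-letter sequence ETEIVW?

192

Glu: 2 codons.
Thr: 4 codons.
Glu: 2 codons.
Ile: 3 codons.
Val: 4 codons.
Trp: 1 codon.
2 × 4 × 2 × 3 × 4 × 1 = 192.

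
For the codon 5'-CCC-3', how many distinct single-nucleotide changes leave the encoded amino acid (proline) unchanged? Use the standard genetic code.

Position 1: none → 0 synonymous.
Position 2: none → 0 synonymous.
Position 3: CCT, CCA, CCG → 3 synonymous.
Total: 0 + 0 + 3 = 3.

3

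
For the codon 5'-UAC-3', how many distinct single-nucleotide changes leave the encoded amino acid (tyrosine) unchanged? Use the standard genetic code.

1

Position 1: none → 0 synonymous.
Position 2: none → 0 synonymous.
Position 3: UAU → 1 synonymous.
Total: 0 + 0 + 1 = 1.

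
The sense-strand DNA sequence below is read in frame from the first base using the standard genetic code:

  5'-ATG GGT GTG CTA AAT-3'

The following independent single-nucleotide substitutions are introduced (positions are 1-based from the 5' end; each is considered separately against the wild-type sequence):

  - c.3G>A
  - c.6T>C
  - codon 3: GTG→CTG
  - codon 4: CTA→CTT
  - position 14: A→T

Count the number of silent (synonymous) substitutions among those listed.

Codon 1: ATG (Met) → ATA (Ile) — missense.
Codon 2: GGT (Gly) → GGC (Gly) — synonymous.
Codon 3: GTG (Val) → CTG (Leu) — missense.
Codon 4: CTA (Leu) → CTT (Leu) — synonymous.
Codon 5: AAT (Asn) → ATT (Ile) — missense.
Synonymous: 2 of 5.

2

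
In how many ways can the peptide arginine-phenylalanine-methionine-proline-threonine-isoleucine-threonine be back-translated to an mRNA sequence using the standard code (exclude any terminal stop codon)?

2304

Arg: 6 codons.
Phe: 2 codons.
Met: 1 codon.
Pro: 4 codons.
Thr: 4 codons.
Ile: 3 codons.
Thr: 4 codons.
6 × 2 × 1 × 4 × 4 × 3 × 4 = 2304.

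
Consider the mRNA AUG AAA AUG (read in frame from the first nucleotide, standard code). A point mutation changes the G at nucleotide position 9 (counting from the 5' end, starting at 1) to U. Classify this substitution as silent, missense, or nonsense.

missense

Position 9 falls in codon 3: AUG → Met.
After the substitution the codon is AUU → Ile.
Met ≠ Ile, so this is a missense mutation.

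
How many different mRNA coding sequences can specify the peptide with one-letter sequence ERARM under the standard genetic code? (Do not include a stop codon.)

Glu: 2 codons.
Arg: 6 codons.
Ala: 4 codons.
Arg: 6 codons.
Met: 1 codon.
2 × 6 × 4 × 6 × 1 = 288.

288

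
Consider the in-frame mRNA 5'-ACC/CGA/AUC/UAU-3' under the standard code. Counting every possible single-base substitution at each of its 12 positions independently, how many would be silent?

10

Codon 1 (ACC, Thr): 3 synonymous substitutions.
Codon 2 (CGA, Arg): 4 synonymous substitutions.
Codon 3 (AUC, Ile): 2 synonymous substitutions.
Codon 4 (UAU, Tyr): 1 synonymous substitution.
Total: 3 + 4 + 2 + 1 = 10.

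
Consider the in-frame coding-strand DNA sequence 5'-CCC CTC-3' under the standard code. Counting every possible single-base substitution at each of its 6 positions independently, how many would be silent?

6

Codon 1 (CCC, Pro): 3 synonymous substitutions.
Codon 2 (CTC, Leu): 3 synonymous substitutions.
Total: 3 + 3 = 6.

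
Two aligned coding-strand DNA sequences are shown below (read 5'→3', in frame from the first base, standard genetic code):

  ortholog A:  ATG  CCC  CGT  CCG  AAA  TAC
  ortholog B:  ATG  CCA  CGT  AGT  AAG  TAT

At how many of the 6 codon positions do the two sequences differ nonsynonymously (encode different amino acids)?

1

Codon 1: ATG Met / ATG Met — identical.
Codon 2: CCC Pro / CCA Pro — synonymous.
Codon 3: CGT Arg / CGT Arg — identical.
Codon 4: CCG Pro / AGT Ser — nonsynonymous.
Codon 5: AAA Lys / AAG Lys — synonymous.
Codon 6: TAC Tyr / TAT Tyr — synonymous.
Nonsynonymous differences: 1.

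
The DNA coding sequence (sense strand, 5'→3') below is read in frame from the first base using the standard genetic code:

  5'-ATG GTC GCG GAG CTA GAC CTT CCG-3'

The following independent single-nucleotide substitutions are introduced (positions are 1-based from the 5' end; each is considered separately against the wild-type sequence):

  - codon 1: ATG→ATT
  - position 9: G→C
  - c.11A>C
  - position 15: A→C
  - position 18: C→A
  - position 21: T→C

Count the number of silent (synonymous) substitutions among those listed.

3

Codon 1: ATG (Met) → ATT (Ile) — missense.
Codon 3: GCG (Ala) → GCC (Ala) — synonymous.
Codon 4: GAG (Glu) → GCG (Ala) — missense.
Codon 5: CTA (Leu) → CTC (Leu) — synonymous.
Codon 6: GAC (Asp) → GAA (Glu) — missense.
Codon 7: CTT (Leu) → CTC (Leu) — synonymous.
Synonymous: 3 of 6.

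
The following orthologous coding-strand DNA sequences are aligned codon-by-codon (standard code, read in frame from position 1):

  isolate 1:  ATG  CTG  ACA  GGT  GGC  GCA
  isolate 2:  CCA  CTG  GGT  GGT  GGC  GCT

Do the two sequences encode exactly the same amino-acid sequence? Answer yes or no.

Codon 1: ATG Met / CCA Pro — nonsynonymous.
Codon 2: CTG Leu / CTG Leu — identical.
Codon 3: ACA Thr / GGT Gly — nonsynonymous.
Codon 4: GGT Gly / GGT Gly — identical.
Codon 5: GGC Gly / GGC Gly — identical.
Codon 6: GCA Ala / GCT Ala — synonymous.
Nonsynonymous differences: 2 → different protein.

no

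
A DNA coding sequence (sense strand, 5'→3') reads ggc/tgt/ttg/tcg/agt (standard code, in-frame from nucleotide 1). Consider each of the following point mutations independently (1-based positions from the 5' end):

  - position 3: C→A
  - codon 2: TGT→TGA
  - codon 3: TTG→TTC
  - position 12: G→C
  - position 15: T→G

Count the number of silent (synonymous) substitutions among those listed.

Codon 1: GGC (Gly) → GGA (Gly) — synonymous.
Codon 2: TGT (Cys) → TGA (Stop) — nonsense.
Codon 3: TTG (Leu) → TTC (Phe) — missense.
Codon 4: TCG (Ser) → TCC (Ser) — synonymous.
Codon 5: AGT (Ser) → AGG (Arg) — missense.
Synonymous: 2 of 5.

2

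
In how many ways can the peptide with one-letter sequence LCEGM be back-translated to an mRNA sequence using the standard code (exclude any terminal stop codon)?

Leu: 6 codons.
Cys: 2 codons.
Glu: 2 codons.
Gly: 4 codons.
Met: 1 codon.
6 × 2 × 2 × 4 × 1 = 96.

96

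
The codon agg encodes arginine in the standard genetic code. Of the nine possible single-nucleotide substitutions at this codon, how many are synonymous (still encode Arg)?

2

Position 1: CGG → 1 synonymous.
Position 2: none → 0 synonymous.
Position 3: AGA → 1 synonymous.
Total: 1 + 0 + 1 = 2.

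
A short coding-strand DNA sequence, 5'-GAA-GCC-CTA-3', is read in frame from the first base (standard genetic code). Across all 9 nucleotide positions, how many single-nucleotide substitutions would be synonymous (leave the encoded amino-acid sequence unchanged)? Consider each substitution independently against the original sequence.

8

Codon 1 (GAA, Glu): 1 synonymous substitution.
Codon 2 (GCC, Ala): 3 synonymous substitutions.
Codon 3 (CTA, Leu): 4 synonymous substitutions.
Total: 1 + 3 + 4 = 8.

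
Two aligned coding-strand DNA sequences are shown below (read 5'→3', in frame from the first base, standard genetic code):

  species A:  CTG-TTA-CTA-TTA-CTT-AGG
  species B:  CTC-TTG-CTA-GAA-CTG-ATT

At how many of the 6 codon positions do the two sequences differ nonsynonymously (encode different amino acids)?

2

Codon 1: CTG Leu / CTC Leu — synonymous.
Codon 2: TTA Leu / TTG Leu — synonymous.
Codon 3: CTA Leu / CTA Leu — identical.
Codon 4: TTA Leu / GAA Glu — nonsynonymous.
Codon 5: CTT Leu / CTG Leu — synonymous.
Codon 6: AGG Arg / ATT Ile — nonsynonymous.
Nonsynonymous differences: 2.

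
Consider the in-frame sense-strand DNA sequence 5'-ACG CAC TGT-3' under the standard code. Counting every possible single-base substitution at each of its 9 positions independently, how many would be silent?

Codon 1 (ACG, Thr): 3 synonymous substitutions.
Codon 2 (CAC, His): 1 synonymous substitution.
Codon 3 (TGT, Cys): 1 synonymous substitution.
Total: 3 + 1 + 1 = 5.

5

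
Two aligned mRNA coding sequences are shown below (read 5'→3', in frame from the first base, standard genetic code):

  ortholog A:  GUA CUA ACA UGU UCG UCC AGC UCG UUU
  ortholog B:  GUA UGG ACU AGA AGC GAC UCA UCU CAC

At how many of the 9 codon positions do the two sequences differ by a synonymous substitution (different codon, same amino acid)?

Codon 1: GUA Val / GUA Val — identical.
Codon 2: CUA Leu / UGG Trp — nonsynonymous.
Codon 3: ACA Thr / ACU Thr — synonymous.
Codon 4: UGU Cys / AGA Arg — nonsynonymous.
Codon 5: UCG Ser / AGC Ser — synonymous.
Codon 6: UCC Ser / GAC Asp — nonsynonymous.
Codon 7: AGC Ser / UCA Ser — synonymous.
Codon 8: UCG Ser / UCU Ser — synonymous.
Codon 9: UUU Phe / CAC His — nonsynonymous.
Synonymous differences: 4.

4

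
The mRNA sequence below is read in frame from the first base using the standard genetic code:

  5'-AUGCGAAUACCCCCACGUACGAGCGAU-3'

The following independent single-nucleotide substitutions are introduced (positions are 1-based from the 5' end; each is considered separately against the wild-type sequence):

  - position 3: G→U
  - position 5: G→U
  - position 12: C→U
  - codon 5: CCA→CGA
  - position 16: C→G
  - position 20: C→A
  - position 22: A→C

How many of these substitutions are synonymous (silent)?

Codon 1: AUG (Met) → AUU (Ile) — missense.
Codon 2: CGA (Arg) → CUA (Leu) — missense.
Codon 4: CCC (Pro) → CCU (Pro) — synonymous.
Codon 5: CCA (Pro) → CGA (Arg) — missense.
Codon 6: CGU (Arg) → GGU (Gly) — missense.
Codon 7: ACG (Thr) → AAG (Lys) — missense.
Codon 8: AGC (Ser) → CGC (Arg) — missense.
Synonymous: 1 of 7.

1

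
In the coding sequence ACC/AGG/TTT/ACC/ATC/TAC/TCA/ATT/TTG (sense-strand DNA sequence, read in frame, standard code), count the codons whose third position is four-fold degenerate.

3

Codon 1 ACC (Thr): third position 4-fold.
Codon 2 AGG (Arg): third position 2-fold.
Codon 3 TTT (Phe): third position 2-fold.
Codon 4 ACC (Thr): third position 4-fold.
Codon 5 ATC (Ile): third position 3-fold.
Codon 6 TAC (Tyr): third position 2-fold.
Codon 7 TCA (Ser): third position 4-fold.
Codon 8 ATT (Ile): third position 3-fold.
Codon 9 TTG (Leu): third position 2-fold.
Four-fold degenerate third positions: 3.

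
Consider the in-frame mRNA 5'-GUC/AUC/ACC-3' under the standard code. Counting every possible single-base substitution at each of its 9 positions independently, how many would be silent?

8

Codon 1 (GUC, Val): 3 synonymous substitutions.
Codon 2 (AUC, Ile): 2 synonymous substitutions.
Codon 3 (ACC, Thr): 3 synonymous substitutions.
Total: 3 + 2 + 3 = 8.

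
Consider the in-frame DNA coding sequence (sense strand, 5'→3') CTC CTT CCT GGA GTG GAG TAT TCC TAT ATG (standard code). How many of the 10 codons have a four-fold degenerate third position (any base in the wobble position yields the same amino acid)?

6

Codon 1 CTC (Leu): third position 4-fold.
Codon 2 CTT (Leu): third position 4-fold.
Codon 3 CCT (Pro): third position 4-fold.
Codon 4 GGA (Gly): third position 4-fold.
Codon 5 GTG (Val): third position 4-fold.
Codon 6 GAG (Glu): third position 2-fold.
Codon 7 TAT (Tyr): third position 2-fold.
Codon 8 TCC (Ser): third position 4-fold.
Codon 9 TAT (Tyr): third position 2-fold.
Codon 10 ATG (Met): third position 1-fold.
Four-fold degenerate third positions: 6.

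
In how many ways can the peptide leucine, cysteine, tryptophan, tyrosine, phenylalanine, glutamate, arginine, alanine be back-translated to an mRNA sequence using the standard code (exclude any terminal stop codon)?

Leu: 6 codons.
Cys: 2 codons.
Trp: 1 codon.
Tyr: 2 codons.
Phe: 2 codons.
Glu: 2 codons.
Arg: 6 codons.
Ala: 4 codons.
6 × 2 × 1 × 2 × 2 × 2 × 6 × 4 = 2304.

2304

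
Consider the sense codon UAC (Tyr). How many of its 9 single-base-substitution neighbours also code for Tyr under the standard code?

Position 1: none → 0 synonymous.
Position 2: none → 0 synonymous.
Position 3: UAU → 1 synonymous.
Total: 0 + 0 + 1 = 1.

1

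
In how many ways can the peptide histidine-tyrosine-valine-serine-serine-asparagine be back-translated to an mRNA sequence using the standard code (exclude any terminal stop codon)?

His: 2 codons.
Tyr: 2 codons.
Val: 4 codons.
Ser: 6 codons.
Ser: 6 codons.
Asn: 2 codons.
2 × 2 × 4 × 6 × 6 × 2 = 1152.

1152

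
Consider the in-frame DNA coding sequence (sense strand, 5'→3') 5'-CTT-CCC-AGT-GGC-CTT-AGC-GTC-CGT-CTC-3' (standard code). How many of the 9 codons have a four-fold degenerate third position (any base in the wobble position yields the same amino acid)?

7

Codon 1 CTT (Leu): third position 4-fold.
Codon 2 CCC (Pro): third position 4-fold.
Codon 3 AGT (Ser): third position 2-fold.
Codon 4 GGC (Gly): third position 4-fold.
Codon 5 CTT (Leu): third position 4-fold.
Codon 6 AGC (Ser): third position 2-fold.
Codon 7 GTC (Val): third position 4-fold.
Codon 8 CGT (Arg): third position 4-fold.
Codon 9 CTC (Leu): third position 4-fold.
Four-fold degenerate third positions: 7.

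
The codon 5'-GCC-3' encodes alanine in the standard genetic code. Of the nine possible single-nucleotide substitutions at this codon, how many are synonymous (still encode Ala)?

Position 1: none → 0 synonymous.
Position 2: none → 0 synonymous.
Position 3: GCU, GCA, GCG → 3 synonymous.
Total: 0 + 0 + 3 = 3.

3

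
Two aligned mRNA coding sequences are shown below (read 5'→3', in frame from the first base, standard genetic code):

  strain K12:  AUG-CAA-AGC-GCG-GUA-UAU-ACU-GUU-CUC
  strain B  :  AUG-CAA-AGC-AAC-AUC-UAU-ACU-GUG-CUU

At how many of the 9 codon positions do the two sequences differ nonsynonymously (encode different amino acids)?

2

Codon 1: AUG Met / AUG Met — identical.
Codon 2: CAA Gln / CAA Gln — identical.
Codon 3: AGC Ser / AGC Ser — identical.
Codon 4: GCG Ala / AAC Asn — nonsynonymous.
Codon 5: GUA Val / AUC Ile — nonsynonymous.
Codon 6: UAU Tyr / UAU Tyr — identical.
Codon 7: ACU Thr / ACU Thr — identical.
Codon 8: GUU Val / GUG Val — synonymous.
Codon 9: CUC Leu / CUU Leu — synonymous.
Nonsynonymous differences: 2.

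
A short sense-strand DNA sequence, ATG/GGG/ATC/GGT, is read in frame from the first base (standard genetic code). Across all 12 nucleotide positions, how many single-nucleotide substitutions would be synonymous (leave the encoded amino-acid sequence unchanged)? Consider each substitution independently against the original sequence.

8

Codon 1 (ATG, Met): 0 synonymous substitutions.
Codon 2 (GGG, Gly): 3 synonymous substitutions.
Codon 3 (ATC, Ile): 2 synonymous substitutions.
Codon 4 (GGT, Gly): 3 synonymous substitutions.
Total: 0 + 3 + 2 + 3 = 8.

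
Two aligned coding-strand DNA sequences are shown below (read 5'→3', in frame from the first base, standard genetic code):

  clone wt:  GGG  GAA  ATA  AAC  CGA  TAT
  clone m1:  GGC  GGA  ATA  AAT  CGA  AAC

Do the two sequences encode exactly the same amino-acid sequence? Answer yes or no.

no

Codon 1: GGG Gly / GGC Gly — synonymous.
Codon 2: GAA Glu / GGA Gly — nonsynonymous.
Codon 3: ATA Ile / ATA Ile — identical.
Codon 4: AAC Asn / AAT Asn — synonymous.
Codon 5: CGA Arg / CGA Arg — identical.
Codon 6: TAT Tyr / AAC Asn — nonsynonymous.
Nonsynonymous differences: 2 → different protein.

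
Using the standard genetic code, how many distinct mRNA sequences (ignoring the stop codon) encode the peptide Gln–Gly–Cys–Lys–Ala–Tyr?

Gln: 2 codons.
Gly: 4 codons.
Cys: 2 codons.
Lys: 2 codons.
Ala: 4 codons.
Tyr: 2 codons.
2 × 4 × 2 × 2 × 4 × 2 = 256.

256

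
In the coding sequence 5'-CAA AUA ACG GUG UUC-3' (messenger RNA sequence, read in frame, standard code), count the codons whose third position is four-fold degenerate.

Codon 1 CAA (Gln): third position 2-fold.
Codon 2 AUA (Ile): third position 3-fold.
Codon 3 ACG (Thr): third position 4-fold.
Codon 4 GUG (Val): third position 4-fold.
Codon 5 UUC (Phe): third position 2-fold.
Four-fold degenerate third positions: 2.

2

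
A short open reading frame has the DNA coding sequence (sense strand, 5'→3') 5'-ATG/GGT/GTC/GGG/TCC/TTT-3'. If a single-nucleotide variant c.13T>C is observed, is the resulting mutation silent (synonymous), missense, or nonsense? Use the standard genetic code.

Position 13 falls in codon 5: TCC → Ser.
After the substitution the codon is CCC → Pro.
Ser ≠ Pro, so this is a missense mutation.

missense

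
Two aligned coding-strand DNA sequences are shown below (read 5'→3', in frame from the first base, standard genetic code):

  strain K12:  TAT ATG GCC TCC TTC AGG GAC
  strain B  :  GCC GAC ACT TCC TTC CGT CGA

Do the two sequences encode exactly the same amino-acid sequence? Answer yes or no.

Codon 1: TAT Tyr / GCC Ala — nonsynonymous.
Codon 2: ATG Met / GAC Asp — nonsynonymous.
Codon 3: GCC Ala / ACT Thr — nonsynonymous.
Codon 4: TCC Ser / TCC Ser — identical.
Codon 5: TTC Phe / TTC Phe — identical.
Codon 6: AGG Arg / CGT Arg — synonymous.
Codon 7: GAC Asp / CGA Arg — nonsynonymous.
Nonsynonymous differences: 4 → different protein.

no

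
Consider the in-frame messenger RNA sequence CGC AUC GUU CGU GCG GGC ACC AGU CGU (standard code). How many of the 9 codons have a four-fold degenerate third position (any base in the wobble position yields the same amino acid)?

7

Codon 1 CGC (Arg): third position 4-fold.
Codon 2 AUC (Ile): third position 3-fold.
Codon 3 GUU (Val): third position 4-fold.
Codon 4 CGU (Arg): third position 4-fold.
Codon 5 GCG (Ala): third position 4-fold.
Codon 6 GGC (Gly): third position 4-fold.
Codon 7 ACC (Thr): third position 4-fold.
Codon 8 AGU (Ser): third position 2-fold.
Codon 9 CGU (Arg): third position 4-fold.
Four-fold degenerate third positions: 7.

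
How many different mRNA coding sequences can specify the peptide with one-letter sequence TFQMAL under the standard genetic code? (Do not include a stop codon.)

384

Thr: 4 codons.
Phe: 2 codons.
Gln: 2 codons.
Met: 1 codon.
Ala: 4 codons.
Leu: 6 codons.
4 × 2 × 2 × 1 × 4 × 6 = 384.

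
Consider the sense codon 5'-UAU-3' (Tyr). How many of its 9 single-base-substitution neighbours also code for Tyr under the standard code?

Position 1: none → 0 synonymous.
Position 2: none → 0 synonymous.
Position 3: UAC → 1 synonymous.
Total: 0 + 0 + 1 = 1.

1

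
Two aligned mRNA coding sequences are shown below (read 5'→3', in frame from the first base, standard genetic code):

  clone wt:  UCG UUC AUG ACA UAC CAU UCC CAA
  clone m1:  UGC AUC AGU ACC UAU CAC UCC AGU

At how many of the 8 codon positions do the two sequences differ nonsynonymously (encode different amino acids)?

Codon 1: UCG Ser / UGC Cys — nonsynonymous.
Codon 2: UUC Phe / AUC Ile — nonsynonymous.
Codon 3: AUG Met / AGU Ser — nonsynonymous.
Codon 4: ACA Thr / ACC Thr — synonymous.
Codon 5: UAC Tyr / UAU Tyr — synonymous.
Codon 6: CAU His / CAC His — synonymous.
Codon 7: UCC Ser / UCC Ser — identical.
Codon 8: CAA Gln / AGU Ser — nonsynonymous.
Nonsynonymous differences: 4.

4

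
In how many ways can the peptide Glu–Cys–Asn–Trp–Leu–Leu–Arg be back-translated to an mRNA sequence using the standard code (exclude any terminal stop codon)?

1728

Glu: 2 codons.
Cys: 2 codons.
Asn: 2 codons.
Trp: 1 codon.
Leu: 6 codons.
Leu: 6 codons.
Arg: 6 codons.
2 × 2 × 2 × 1 × 6 × 6 × 6 = 1728.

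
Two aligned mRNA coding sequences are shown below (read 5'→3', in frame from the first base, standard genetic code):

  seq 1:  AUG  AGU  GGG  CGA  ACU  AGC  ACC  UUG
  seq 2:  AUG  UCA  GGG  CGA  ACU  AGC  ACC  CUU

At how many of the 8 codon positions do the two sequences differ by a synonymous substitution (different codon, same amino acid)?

Codon 1: AUG Met / AUG Met — identical.
Codon 2: AGU Ser / UCA Ser — synonymous.
Codon 3: GGG Gly / GGG Gly — identical.
Codon 4: CGA Arg / CGA Arg — identical.
Codon 5: ACU Thr / ACU Thr — identical.
Codon 6: AGC Ser / AGC Ser — identical.
Codon 7: ACC Thr / ACC Thr — identical.
Codon 8: UUG Leu / CUU Leu — synonymous.
Synonymous differences: 2.

2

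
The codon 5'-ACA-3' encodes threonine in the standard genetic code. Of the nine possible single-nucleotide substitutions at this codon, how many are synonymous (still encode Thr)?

Position 1: none → 0 synonymous.
Position 2: none → 0 synonymous.
Position 3: ACU, ACC, ACG → 3 synonymous.
Total: 0 + 0 + 3 = 3.

3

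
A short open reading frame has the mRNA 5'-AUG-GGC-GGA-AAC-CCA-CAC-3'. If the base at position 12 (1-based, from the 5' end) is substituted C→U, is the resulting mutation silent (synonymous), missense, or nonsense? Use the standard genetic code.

silent

Position 12 falls in codon 4: AAC → Asn.
After the substitution the codon is AAU → Asn.
Both encode Asn, so the change is synonymous.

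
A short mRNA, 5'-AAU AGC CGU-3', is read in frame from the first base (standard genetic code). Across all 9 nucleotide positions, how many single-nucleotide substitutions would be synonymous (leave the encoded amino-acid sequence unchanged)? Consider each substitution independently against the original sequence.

5

Codon 1 (AAU, Asn): 1 synonymous substitution.
Codon 2 (AGC, Ser): 1 synonymous substitution.
Codon 3 (CGU, Arg): 3 synonymous substitutions.
Total: 1 + 1 + 3 = 5.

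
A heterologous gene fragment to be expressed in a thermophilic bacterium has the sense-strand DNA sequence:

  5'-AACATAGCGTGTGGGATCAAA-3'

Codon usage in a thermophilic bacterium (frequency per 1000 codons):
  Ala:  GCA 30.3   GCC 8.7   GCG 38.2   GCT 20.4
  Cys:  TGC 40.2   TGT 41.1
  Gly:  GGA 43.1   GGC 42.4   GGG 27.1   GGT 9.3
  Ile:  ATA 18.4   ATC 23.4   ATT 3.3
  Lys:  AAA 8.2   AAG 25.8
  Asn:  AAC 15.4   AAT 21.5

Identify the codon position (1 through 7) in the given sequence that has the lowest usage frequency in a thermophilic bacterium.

7

Codon 1 AAC (Asn): 15.4 per 1000.
Codon 2 ATA (Ile): 18.4 per 1000.
Codon 3 GCG (Ala): 38.2 per 1000.
Codon 4 TGT (Cys): 41.1 per 1000.
Codon 5 GGG (Gly): 27.1 per 1000.
Codon 6 ATC (Ile): 23.4 per 1000.
Codon 7 AAA (Lys): 8.2 per 1000.
Lowest frequency is 8.2 at codon 7.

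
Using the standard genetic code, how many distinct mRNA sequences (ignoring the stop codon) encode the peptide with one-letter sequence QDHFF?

Gln: 2 codons.
Asp: 2 codons.
His: 2 codons.
Phe: 2 codons.
Phe: 2 codons.
2 × 2 × 2 × 2 × 2 = 32.

32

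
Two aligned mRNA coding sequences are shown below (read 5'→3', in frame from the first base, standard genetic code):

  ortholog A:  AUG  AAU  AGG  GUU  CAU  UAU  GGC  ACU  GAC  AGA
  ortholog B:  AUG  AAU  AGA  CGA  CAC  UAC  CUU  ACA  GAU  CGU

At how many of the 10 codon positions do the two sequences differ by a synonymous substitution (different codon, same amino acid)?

6

Codon 1: AUG Met / AUG Met — identical.
Codon 2: AAU Asn / AAU Asn — identical.
Codon 3: AGG Arg / AGA Arg — synonymous.
Codon 4: GUU Val / CGA Arg — nonsynonymous.
Codon 5: CAU His / CAC His — synonymous.
Codon 6: UAU Tyr / UAC Tyr — synonymous.
Codon 7: GGC Gly / CUU Leu — nonsynonymous.
Codon 8: ACU Thr / ACA Thr — synonymous.
Codon 9: GAC Asp / GAU Asp — synonymous.
Codon 10: AGA Arg / CGU Arg — synonymous.
Synonymous differences: 6.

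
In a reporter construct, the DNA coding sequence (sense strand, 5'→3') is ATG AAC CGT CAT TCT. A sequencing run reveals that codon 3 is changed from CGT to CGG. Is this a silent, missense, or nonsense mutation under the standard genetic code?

silent

Position 9 falls in codon 3: CGT → Arg.
After the substitution the codon is CGG → Arg.
Both encode Arg, so the change is synonymous.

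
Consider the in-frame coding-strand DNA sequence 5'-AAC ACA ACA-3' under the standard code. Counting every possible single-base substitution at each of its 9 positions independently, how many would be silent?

Codon 1 (AAC, Asn): 1 synonymous substitution.
Codon 2 (ACA, Thr): 3 synonymous substitutions.
Codon 3 (ACA, Thr): 3 synonymous substitutions.
Total: 1 + 3 + 3 = 7.

7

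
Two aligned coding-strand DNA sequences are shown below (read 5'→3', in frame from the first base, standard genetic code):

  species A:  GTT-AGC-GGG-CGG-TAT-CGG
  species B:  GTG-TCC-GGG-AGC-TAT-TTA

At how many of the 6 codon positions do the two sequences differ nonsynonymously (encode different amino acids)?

2

Codon 1: GTT Val / GTG Val — synonymous.
Codon 2: AGC Ser / TCC Ser — synonymous.
Codon 3: GGG Gly / GGG Gly — identical.
Codon 4: CGG Arg / AGC Ser — nonsynonymous.
Codon 5: TAT Tyr / TAT Tyr — identical.
Codon 6: CGG Arg / TTA Leu — nonsynonymous.
Nonsynonymous differences: 2.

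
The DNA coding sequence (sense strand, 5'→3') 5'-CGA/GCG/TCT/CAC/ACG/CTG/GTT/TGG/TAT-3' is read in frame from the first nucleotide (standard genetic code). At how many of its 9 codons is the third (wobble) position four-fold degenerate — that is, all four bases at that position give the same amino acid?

6

Codon 1 CGA (Arg): third position 4-fold.
Codon 2 GCG (Ala): third position 4-fold.
Codon 3 TCT (Ser): third position 4-fold.
Codon 4 CAC (His): third position 2-fold.
Codon 5 ACG (Thr): third position 4-fold.
Codon 6 CTG (Leu): third position 4-fold.
Codon 7 GTT (Val): third position 4-fold.
Codon 8 TGG (Trp): third position 1-fold.
Codon 9 TAT (Tyr): third position 2-fold.
Four-fold degenerate third positions: 6.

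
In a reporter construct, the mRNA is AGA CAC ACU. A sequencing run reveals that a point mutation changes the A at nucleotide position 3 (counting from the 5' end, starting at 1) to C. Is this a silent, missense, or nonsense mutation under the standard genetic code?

missense

Position 3 falls in codon 1: AGA → Arg.
After the substitution the codon is AGC → Ser.
Arg ≠ Ser, so this is a missense mutation.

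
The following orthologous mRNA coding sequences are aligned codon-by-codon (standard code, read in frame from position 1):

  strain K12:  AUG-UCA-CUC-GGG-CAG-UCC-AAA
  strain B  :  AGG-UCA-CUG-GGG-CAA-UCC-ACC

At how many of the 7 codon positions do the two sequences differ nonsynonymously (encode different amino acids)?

2

Codon 1: AUG Met / AGG Arg — nonsynonymous.
Codon 2: UCA Ser / UCA Ser — identical.
Codon 3: CUC Leu / CUG Leu — synonymous.
Codon 4: GGG Gly / GGG Gly — identical.
Codon 5: CAG Gln / CAA Gln — synonymous.
Codon 6: UCC Ser / UCC Ser — identical.
Codon 7: AAA Lys / ACC Thr — nonsynonymous.
Nonsynonymous differences: 2.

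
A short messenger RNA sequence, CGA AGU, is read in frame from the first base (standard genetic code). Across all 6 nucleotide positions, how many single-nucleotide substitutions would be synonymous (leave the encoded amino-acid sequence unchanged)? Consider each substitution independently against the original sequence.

Codon 1 (CGA, Arg): 4 synonymous substitutions.
Codon 2 (AGU, Ser): 1 synonymous substitution.
Total: 4 + 1 = 5.

5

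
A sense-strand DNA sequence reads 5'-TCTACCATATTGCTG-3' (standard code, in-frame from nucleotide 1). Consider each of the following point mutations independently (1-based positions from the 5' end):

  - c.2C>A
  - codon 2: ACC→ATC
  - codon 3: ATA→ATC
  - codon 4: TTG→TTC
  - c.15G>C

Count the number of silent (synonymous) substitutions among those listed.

Codon 1: TCT (Ser) → TAT (Tyr) — missense.
Codon 2: ACC (Thr) → ATC (Ile) — missense.
Codon 3: ATA (Ile) → ATC (Ile) — synonymous.
Codon 4: TTG (Leu) → TTC (Phe) — missense.
Codon 5: CTG (Leu) → CTC (Leu) — synonymous.
Synonymous: 2 of 5.

2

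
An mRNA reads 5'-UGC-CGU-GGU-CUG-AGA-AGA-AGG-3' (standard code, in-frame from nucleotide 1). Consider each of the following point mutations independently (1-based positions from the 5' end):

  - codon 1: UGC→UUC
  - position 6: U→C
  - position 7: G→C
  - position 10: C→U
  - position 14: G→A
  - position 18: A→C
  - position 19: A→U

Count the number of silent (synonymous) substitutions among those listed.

Codon 1: UGC (Cys) → UUC (Phe) — missense.
Codon 2: CGU (Arg) → CGC (Arg) — synonymous.
Codon 3: GGU (Gly) → CGU (Arg) — missense.
Codon 4: CUG (Leu) → UUG (Leu) — synonymous.
Codon 5: AGA (Arg) → AAA (Lys) — missense.
Codon 6: AGA (Arg) → AGC (Ser) — missense.
Codon 7: AGG (Arg) → UGG (Trp) — missense.
Synonymous: 2 of 7.

2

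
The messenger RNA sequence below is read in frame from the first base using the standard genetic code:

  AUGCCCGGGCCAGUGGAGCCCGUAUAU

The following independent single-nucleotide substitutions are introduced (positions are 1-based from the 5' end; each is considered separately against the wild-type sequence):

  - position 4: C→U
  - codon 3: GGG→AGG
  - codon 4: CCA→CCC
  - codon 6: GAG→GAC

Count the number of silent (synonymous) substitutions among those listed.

Codon 2: CCC (Pro) → UCC (Ser) — missense.
Codon 3: GGG (Gly) → AGG (Arg) — missense.
Codon 4: CCA (Pro) → CCC (Pro) — synonymous.
Codon 6: GAG (Glu) → GAC (Asp) — missense.
Synonymous: 1 of 4.

1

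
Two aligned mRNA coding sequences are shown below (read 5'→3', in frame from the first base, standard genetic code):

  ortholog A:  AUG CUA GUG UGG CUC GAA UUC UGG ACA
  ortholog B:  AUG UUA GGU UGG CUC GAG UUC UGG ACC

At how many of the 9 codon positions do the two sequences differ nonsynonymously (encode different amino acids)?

Codon 1: AUG Met / AUG Met — identical.
Codon 2: CUA Leu / UUA Leu — synonymous.
Codon 3: GUG Val / GGU Gly — nonsynonymous.
Codon 4: UGG Trp / UGG Trp — identical.
Codon 5: CUC Leu / CUC Leu — identical.
Codon 6: GAA Glu / GAG Glu — synonymous.
Codon 7: UUC Phe / UUC Phe — identical.
Codon 8: UGG Trp / UGG Trp — identical.
Codon 9: ACA Thr / ACC Thr — synonymous.
Nonsynonymous differences: 1.

1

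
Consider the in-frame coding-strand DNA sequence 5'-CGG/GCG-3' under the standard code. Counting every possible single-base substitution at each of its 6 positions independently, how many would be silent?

7

Codon 1 (CGG, Arg): 4 synonymous substitutions.
Codon 2 (GCG, Ala): 3 synonymous substitutions.
Total: 4 + 3 = 7.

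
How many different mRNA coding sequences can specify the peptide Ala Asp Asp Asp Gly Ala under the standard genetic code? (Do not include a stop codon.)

512

Ala: 4 codons.
Asp: 2 codons.
Asp: 2 codons.
Asp: 2 codons.
Gly: 4 codons.
Ala: 4 codons.
4 × 2 × 2 × 2 × 4 × 4 = 512.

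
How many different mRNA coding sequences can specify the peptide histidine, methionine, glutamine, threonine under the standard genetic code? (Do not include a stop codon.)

His: 2 codons.
Met: 1 codon.
Gln: 2 codons.
Thr: 4 codons.
2 × 1 × 2 × 4 = 16.

16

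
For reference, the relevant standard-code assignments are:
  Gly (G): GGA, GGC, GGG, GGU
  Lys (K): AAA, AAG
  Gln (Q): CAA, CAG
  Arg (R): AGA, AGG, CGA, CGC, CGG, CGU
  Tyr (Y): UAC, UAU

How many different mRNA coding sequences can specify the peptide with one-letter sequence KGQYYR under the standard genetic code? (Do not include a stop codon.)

Lys: 2 codons.
Gly: 4 codons.
Gln: 2 codons.
Tyr: 2 codons.
Tyr: 2 codons.
Arg: 6 codons.
2 × 4 × 2 × 2 × 2 × 6 = 384.

384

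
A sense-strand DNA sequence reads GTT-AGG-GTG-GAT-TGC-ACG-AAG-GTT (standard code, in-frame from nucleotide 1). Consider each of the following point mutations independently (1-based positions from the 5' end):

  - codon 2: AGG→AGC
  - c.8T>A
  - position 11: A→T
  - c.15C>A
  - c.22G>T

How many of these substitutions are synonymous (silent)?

0

Codon 2: AGG (Arg) → AGC (Ser) — missense.
Codon 3: GTG (Val) → GAG (Glu) — missense.
Codon 4: GAT (Asp) → GTT (Val) — missense.
Codon 5: TGC (Cys) → TGA (Stop) — nonsense.
Codon 8: GTT (Val) → TTT (Phe) — missense.
Synonymous: 0 of 5.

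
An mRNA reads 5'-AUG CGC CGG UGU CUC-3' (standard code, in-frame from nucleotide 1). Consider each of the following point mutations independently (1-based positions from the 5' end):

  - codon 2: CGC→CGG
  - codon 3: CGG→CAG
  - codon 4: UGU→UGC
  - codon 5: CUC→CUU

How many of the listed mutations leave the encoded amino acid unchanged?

3

Codon 2: CGC (Arg) → CGG (Arg) — synonymous.
Codon 3: CGG (Arg) → CAG (Gln) — missense.
Codon 4: UGU (Cys) → UGC (Cys) — synonymous.
Codon 5: CUC (Leu) → CUU (Leu) — synonymous.
Synonymous: 3 of 4.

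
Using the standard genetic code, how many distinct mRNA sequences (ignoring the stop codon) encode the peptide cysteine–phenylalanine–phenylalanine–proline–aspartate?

64

Cys: 2 codons.
Phe: 2 codons.
Phe: 2 codons.
Pro: 4 codons.
Asp: 2 codons.
2 × 2 × 2 × 4 × 2 = 64.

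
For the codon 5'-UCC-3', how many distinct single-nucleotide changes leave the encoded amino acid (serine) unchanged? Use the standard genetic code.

Position 1: none → 0 synonymous.
Position 2: none → 0 synonymous.
Position 3: UCU, UCA, UCG → 3 synonymous.
Total: 0 + 0 + 3 = 3.

3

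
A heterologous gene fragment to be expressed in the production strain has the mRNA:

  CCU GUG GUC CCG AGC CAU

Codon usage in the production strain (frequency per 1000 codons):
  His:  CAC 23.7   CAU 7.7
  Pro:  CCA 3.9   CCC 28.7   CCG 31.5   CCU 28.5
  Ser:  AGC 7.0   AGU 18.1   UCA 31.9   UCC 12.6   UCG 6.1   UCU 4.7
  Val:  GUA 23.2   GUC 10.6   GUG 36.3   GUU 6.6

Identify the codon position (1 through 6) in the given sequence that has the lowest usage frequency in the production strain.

Codon 1 CCU (Pro): 28.5 per 1000.
Codon 2 GUG (Val): 36.3 per 1000.
Codon 3 GUC (Val): 10.6 per 1000.
Codon 4 CCG (Pro): 31.5 per 1000.
Codon 5 AGC (Ser): 7.0 per 1000.
Codon 6 CAU (His): 7.7 per 1000.
Lowest frequency is 7.0 at codon 5.

5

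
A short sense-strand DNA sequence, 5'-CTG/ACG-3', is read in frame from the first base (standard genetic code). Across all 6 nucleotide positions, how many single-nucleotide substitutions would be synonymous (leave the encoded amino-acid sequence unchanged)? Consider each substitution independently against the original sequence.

Codon 1 (CTG, Leu): 4 synonymous substitutions.
Codon 2 (ACG, Thr): 3 synonymous substitutions.
Total: 4 + 3 = 7.

7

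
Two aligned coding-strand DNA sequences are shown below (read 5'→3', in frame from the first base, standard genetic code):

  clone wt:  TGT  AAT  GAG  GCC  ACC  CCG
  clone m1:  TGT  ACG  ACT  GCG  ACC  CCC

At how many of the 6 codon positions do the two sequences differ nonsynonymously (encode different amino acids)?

2

Codon 1: TGT Cys / TGT Cys — identical.
Codon 2: AAT Asn / ACG Thr — nonsynonymous.
Codon 3: GAG Glu / ACT Thr — nonsynonymous.
Codon 4: GCC Ala / GCG Ala — synonymous.
Codon 5: ACC Thr / ACC Thr — identical.
Codon 6: CCG Pro / CCC Pro — synonymous.
Nonsynonymous differences: 2.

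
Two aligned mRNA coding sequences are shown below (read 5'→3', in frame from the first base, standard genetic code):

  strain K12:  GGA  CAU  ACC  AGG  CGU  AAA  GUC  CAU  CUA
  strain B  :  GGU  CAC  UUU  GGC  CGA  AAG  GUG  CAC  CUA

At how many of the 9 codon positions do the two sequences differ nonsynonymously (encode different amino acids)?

Codon 1: GGA Gly / GGU Gly — synonymous.
Codon 2: CAU His / CAC His — synonymous.
Codon 3: ACC Thr / UUU Phe — nonsynonymous.
Codon 4: AGG Arg / GGC Gly — nonsynonymous.
Codon 5: CGU Arg / CGA Arg — synonymous.
Codon 6: AAA Lys / AAG Lys — synonymous.
Codon 7: GUC Val / GUG Val — synonymous.
Codon 8: CAU His / CAC His — synonymous.
Codon 9: CUA Leu / CUA Leu — identical.
Nonsynonymous differences: 2.

2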